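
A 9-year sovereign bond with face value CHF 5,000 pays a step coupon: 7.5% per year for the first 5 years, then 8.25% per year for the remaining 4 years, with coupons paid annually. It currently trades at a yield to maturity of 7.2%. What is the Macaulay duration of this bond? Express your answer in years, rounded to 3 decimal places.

Periodic yield y = 0.072. Discount each cash flow and weight by its year:
  t   CF        PV=CF/(1+0.072)^t    t·PV
  1       375.00       349.8134       349.8134
  2       375.00       326.3185       652.6370
  3       375.00       304.4016       913.2048
  4       375.00       283.9567     1,135.8268
  5       375.00       264.8850     1,324.4249
  6       412.50       271.8036     1,630.8217
  7       412.50       253.5482     1,774.8371
  8       412.50       236.5188     1,892.1504
  9     5,412.50     2,894.9752    26,054.7764
  Σ                  5,186.2209    35,728.4926
Price P = Σ PV = 5,186.2209.
Macaulay duration = Σ(t·PV) / P = 35,728.4926 / 5,186.2209 = 6.88912 years.

6.889 years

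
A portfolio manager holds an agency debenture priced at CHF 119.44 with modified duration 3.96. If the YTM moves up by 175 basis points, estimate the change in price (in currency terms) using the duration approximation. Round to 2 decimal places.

-CHF 8.28

Duration approximation: ΔP/P ≈ -D_mod · Δy = -3.96 × (+0.0175) = -0.069300.
ΔP ≈ 119.44 × (-0.069300) = -8.277192.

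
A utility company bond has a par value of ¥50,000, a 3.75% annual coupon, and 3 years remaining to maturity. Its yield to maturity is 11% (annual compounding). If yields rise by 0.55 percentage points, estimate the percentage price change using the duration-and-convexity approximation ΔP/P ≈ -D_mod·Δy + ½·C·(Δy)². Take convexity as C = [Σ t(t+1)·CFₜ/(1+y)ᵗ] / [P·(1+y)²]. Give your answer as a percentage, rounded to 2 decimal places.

With y = 0.11:
  t   CF        PV=CF/(1+0.11)^t    t·PV        t(t+1)·PV
  1     1,875.00     1,689.1892     1,689.1892       3,378.3784
  2     1,875.00     1,521.7921     3,043.5841       9,130.7524
  3    51,875.00    37,930.5529   113,791.6587     455,166.6349
  Σ                 41,141.5342   118,524.4320     467,675.7656
P = 41,141.5342; D_Mac = 2.88089 yrs; D_mod = 2.59540 yrs; C = 9.22611.
Duration effect: -2.59540 × (+0.0055) = -0.014275
Convexity effect: 0.5 × 9.22611 × (0.0055)² = +0.0001395
ΔP/P ≈ -0.014275 + 0.0001395 = -0.014135 = -1.4135%.

-1.41%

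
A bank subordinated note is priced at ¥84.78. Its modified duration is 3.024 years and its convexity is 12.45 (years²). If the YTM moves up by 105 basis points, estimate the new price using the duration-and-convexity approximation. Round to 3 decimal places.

¥82.146

Duration effect: -D_mod·Δy = -3.024 × (+0.0105) = -0.031752
Convexity effect: ½·C·(Δy)² = 0.5 × 12.45 × (0.0105)² = +0.00068630625
ΔP/P ≈ -0.031752 + 0.00068630625 = -0.03106569375
New price ≈ 84.78 × (1 - 0.03106569375) = 82.146250483875.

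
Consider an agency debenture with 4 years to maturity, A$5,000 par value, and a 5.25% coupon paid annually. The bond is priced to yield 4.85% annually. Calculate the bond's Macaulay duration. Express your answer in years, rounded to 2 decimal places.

Periodic yield y = 0.0485. Discount each cash flow and weight by its year:
  t   CF        PV=CF/(1+0.0485)^t    t·PV
  1       262.50       250.3577       250.3577
  2       262.50       238.7770       477.5539
  3       262.50       227.7320       683.1959
  4     5,262.50     4,354.3002    17,417.2009
  Σ                  5,071.1668    18,828.3084
Price P = Σ PV = 5,071.1668.
Macaulay duration = Σ(t·PV) / P = 18,828.3084 / 5,071.1668 = 3.71282 years.

3.71 years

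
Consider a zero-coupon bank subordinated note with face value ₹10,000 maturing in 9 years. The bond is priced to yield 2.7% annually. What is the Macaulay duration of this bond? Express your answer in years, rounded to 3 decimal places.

9.000 years

A zero-coupon bond has a single cash flow at maturity, so its Macaulay duration equals its maturity: 9 years.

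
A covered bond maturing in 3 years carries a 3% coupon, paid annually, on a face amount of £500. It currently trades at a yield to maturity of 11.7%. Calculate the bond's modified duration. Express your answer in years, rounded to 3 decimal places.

Periodic yield y = 0.117. First find Macaulay duration:
  t   CF        PV=CF/(1+0.117)^t    t·PV
  1        15.00        13.4288        13.4288
  2        15.00        12.0222        24.0445
  3       515.00       369.5283     1,108.5849
  Σ                    394.9794     1,146.0582
P = 394.9794; Macaulay duration = 1,146.0582 / 394.9794 = 2.90156 years.
Modified duration = D_Mac / (1 + y) = 2.90156 / 1.117 = 2.59764 years.

2.598 years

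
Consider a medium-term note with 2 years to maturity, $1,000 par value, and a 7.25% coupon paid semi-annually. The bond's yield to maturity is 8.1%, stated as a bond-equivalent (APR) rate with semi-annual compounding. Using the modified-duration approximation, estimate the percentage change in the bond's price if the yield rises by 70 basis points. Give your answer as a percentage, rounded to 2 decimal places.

-1.28%

Periodic yield y = 0.0405. Modified duration first:
  t   CF        PV=CF/(1+0.0405)^t    t·PV
  1        36.25        34.8390        34.8390
  2        36.25        33.4830        66.9659
  3        36.25        32.1797        96.5390
  4     1,036.25       884.0894     3,536.3578
  Σ                    984.5911     3,734.7018
P = 984.5911; D_Mac = 3.79315 half-year periods = 1.89658 yrs; D_mod = 1.89658/(1+0.0405) = 1.82275 yrs.
ΔP/P ≈ -D_mod · Δy = -1.82275 × (+0.007) = -0.012759 = -1.2759%.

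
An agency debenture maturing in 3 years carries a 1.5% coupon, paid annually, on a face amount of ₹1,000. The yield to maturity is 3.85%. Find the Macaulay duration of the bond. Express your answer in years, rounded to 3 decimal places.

Periodic yield y = 0.0385. Discount each cash flow and weight by its year:
  t   CF        PV=CF/(1+0.0385)^t    t·PV
  1        15.00        14.4439        14.4439
  2        15.00        13.9084        27.8169
  3     1,015.00       906.2469     2,718.7407
  Σ                    934.5993     2,761.0015
Price P = Σ PV = 934.5993.
Macaulay duration = Σ(t·PV) / P = 2,761.0015 / 934.5993 = 2.95421 years.

2.954 years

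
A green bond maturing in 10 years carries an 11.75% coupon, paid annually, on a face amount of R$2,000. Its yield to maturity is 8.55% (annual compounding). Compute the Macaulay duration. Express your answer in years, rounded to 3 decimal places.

6.712 years

Periodic yield y = 0.0855. Discount each cash flow and weight by its year:
  t   CF        PV=CF/(1+0.0855)^t    t·PV
  1       235.00       216.4901       216.4901
  2       235.00       199.4381       398.8763
  3       235.00       183.7293       551.1878
  4       235.00       169.2577       677.0310
  5       235.00       155.9261       779.6303
  6       235.00       143.6445       861.8668
  7       235.00       132.3302       926.3116
  8       235.00       121.9072       975.2573
  9       235.00       112.3051     1,010.7457
  10    2,235.00       983.9641     9,839.6409
  Σ                  2,418.9924    16,237.0379
Price P = Σ PV = 2,418.9924.
Macaulay duration = Σ(t·PV) / P = 16,237.0379 / 2,418.9924 = 6.71231 years.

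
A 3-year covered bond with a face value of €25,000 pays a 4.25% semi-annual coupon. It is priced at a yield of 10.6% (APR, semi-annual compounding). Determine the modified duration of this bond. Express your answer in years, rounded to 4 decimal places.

Periodic yield y = 0.053. First find Macaulay duration:
  t   CF        PV=CF/(1+0.053)^t    t·PV
  1       531.25       504.5109       504.5109
  2       531.25       479.1177       958.2354
  3       531.25       455.0025     1,365.0076
  4       531.25       432.1012     1,728.4047
  5       531.25       410.3525     2,051.7625
  6    25,531.25    18,728.4507   112,370.7039
  Σ                 21,009.5355   118,978.6251
P = 21,009.5355; Macaulay duration = 118,978.6251 / 21,009.5355 = 5.66308 half-year periods = 2.83154 years.
Modified duration = D_Mac / (1 + y) = 2.83154 / 1.053 = 2.68902 years.

2.6890 years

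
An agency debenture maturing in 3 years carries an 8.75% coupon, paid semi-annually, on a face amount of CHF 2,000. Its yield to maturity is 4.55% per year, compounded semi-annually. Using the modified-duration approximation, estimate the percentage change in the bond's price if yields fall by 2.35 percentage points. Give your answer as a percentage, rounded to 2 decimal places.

+6.25%

Periodic yield y = 0.02275. Modified duration first:
  t   CF        PV=CF/(1+0.02275)^t    t·PV
  1        87.50        85.5537        85.5537
  2        87.50        83.6506       167.3012
  3        87.50        81.7899       245.3696
  4        87.50        79.9706       319.8822
  5        87.50        78.1917       390.9585
  6     2,087.50     1,823.9358    10,943.6150
  Σ                  2,233.0922    12,152.6802
P = 2,233.0922; D_Mac = 5.44209 half-year periods = 2.72104 yrs; D_mod = 2.72104/(1+0.02275) = 2.66052 yrs.
ΔP/P ≈ -D_mod · Δy = -2.66052 × (-0.0235) = +0.062522 = +6.2522%.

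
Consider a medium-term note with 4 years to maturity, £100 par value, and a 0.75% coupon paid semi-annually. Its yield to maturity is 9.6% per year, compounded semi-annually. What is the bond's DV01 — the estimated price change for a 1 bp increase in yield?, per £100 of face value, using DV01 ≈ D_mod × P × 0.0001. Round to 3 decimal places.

£0.027

Periodic yield y = 0.048.
  t   CF        PV=CF/(1+0.048)^t    t·PV
  1        0.375         0.3578         0.3578
  2        0.375         0.3414         0.6829
  3        0.375         0.3258         0.9774
  4        0.375         0.3109         1.2435
  5        0.375         0.2966         1.4832
  6        0.375         0.2831         1.6983
  7        0.375         0.2701         1.8906
  8      100.375        68.9819       551.8554
  Σ                     71.1676       560.1891
P = 71.1676; D_Mac = 7.87140 half-year periods = 3.93570 yrs; D_mod = 3.75544 yrs.
DV01 ≈ 3.75544 × 71.1676 × 0.0001 = 0.026727.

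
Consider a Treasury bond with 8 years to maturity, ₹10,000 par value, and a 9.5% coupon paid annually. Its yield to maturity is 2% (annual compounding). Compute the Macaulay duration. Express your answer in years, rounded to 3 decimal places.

Periodic yield y = 0.02. Discount each cash flow and weight by its year:
  t   CF        PV=CF/(1+0.02)^t    t·PV
  1       950.00       931.3725       931.3725
  2       950.00       913.1103     1,826.2207
  3       950.00       895.2062     2,685.6187
  4       950.00       877.6532     3,510.6126
  5       950.00       860.4443     4,302.2213
  6       950.00       843.5728     5,061.4369
  7       950.00       827.0322     5,789.2252
  8    10,950.00     9,345.7196    74,765.7565
  Σ                 15,494.1111    98,872.4644
Price P = Σ PV = 15,494.1111.
Macaulay duration = Σ(t·PV) / P = 98,872.4644 / 15,494.1111 = 6.38129 years.

6.381 years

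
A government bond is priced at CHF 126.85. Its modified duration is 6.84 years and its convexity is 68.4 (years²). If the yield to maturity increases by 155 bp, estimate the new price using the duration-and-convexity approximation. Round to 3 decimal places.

Duration effect: -D_mod·Δy = -6.84 × (+0.0155) = -0.106020
Convexity effect: ½·C·(Δy)² = 0.5 × 68.4 × (0.0155)² = +0.00821655
ΔP/P ≈ -0.106020 + 0.00821655 = -0.09780345
New price ≈ 126.85 × (1 - 0.09780345) = 114.4436323675.

CHF 114.444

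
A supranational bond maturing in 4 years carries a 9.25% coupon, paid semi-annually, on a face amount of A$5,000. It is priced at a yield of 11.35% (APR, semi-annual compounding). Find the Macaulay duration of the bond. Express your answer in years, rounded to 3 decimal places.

Periodic yield y = 0.05675. Discount each cash flow and weight by its period:
  t   CF        PV=CF/(1+0.05675)^t    t·PV
  1       231.25       218.8313       218.8313
  2       231.25       207.0796       414.1591
  3       231.25       195.9589       587.8767
  4       231.25       185.4354       741.7417
  5       231.25       175.4771       877.3855
  6       231.25       166.0536       996.3214
  7       231.25       157.1361     1,099.9526
  8     5,231.25     3,363.7788    26,910.2300
  Σ                  4,669.7507    31,846.4984
Price P = Σ PV = 4,669.7507.
Macaulay duration = Σ(t·PV) / P = 31,846.4984 / 4,669.7507 = 6.81974 half-year periods.
In years: 6.81974 / 2 = 3.40987 years.

3.410 years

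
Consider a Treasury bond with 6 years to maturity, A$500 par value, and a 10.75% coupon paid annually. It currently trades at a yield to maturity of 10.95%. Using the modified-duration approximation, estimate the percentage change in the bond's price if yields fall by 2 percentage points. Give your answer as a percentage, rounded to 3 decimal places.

Periodic yield y = 0.1095. Modified duration first:
  t   CF        PV=CF/(1+0.1095)^t    t·PV
  1        53.75        48.4452        48.4452
  2        53.75        43.6640        87.3281
  3        53.75        39.3547       118.0641
  4        53.75        35.4707       141.8826
  5        53.75        31.9699       159.8497
  6       553.75       296.8588     1,781.1527
  Σ                    495.7634     2,336.7225
P = 495.7634; D_Mac = 4.71338 yrs; D_mod = 4.71338/(1+0.1095) = 4.24820 yrs.
ΔP/P ≈ -D_mod · Δy = -4.24820 × (-0.02) = +0.084964 = +8.4964%.

+8.496%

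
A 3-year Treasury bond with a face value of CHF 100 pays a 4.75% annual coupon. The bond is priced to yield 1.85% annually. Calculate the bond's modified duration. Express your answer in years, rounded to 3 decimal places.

2.820 years

Periodic yield y = 0.0185. First find Macaulay duration:
  t   CF        PV=CF/(1+0.0185)^t    t·PV
  1         4.75         4.6637         4.6637
  2         4.75         4.5790         9.1580
  3       104.75        99.1450       297.4351
  Σ                    108.3878       311.2568
P = 108.3878; Macaulay duration = 311.2568 / 108.3878 = 2.87170 years.
Modified duration = D_Mac / (1 + y) = 2.87170 / 1.0185 = 2.81954 years.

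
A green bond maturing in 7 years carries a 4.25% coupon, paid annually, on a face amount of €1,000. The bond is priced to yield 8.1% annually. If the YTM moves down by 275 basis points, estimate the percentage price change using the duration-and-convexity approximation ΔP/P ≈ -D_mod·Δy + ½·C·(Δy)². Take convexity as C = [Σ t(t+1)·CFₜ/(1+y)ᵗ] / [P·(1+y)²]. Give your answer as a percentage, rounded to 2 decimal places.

With y = 0.081:
  t   CF        PV=CF/(1+0.081)^t    t·PV        t(t+1)·PV
  1        42.50        39.3154        39.3154          78.6309
  2        42.50        36.3695        72.7390         218.2171
  3        42.50        33.6443       100.9330         403.7319
  4        42.50        31.1233       124.4933         622.4667
  5        42.50        28.7912       143.9562         863.7374
  6        42.50        26.6339       159.8034       1,118.6238
  7     1,042.50       604.3607     4,230.5248      33,844.1985
  Σ                    800.2385     4,871.7653      37,149.6063
P = 800.2385; D_Mac = 6.08789 yrs; D_mod = 5.63172 yrs; C = 39.72678.
Duration effect: -5.63172 × (-0.0275) = +0.154872
Convexity effect: 0.5 × 39.72678 × (-0.0275)² = +0.0150217
ΔP/P ≈ +0.154872 + 0.0150217 = +0.169894 = +16.9894%.

+16.99%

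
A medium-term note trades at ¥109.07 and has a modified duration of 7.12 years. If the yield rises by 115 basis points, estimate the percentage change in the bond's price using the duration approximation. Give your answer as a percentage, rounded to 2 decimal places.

-8.19%

Duration approximation: ΔP/P ≈ -D_mod · Δy = -7.12 × (+0.0115) = -0.081880.
As a percentage: -8.1880%.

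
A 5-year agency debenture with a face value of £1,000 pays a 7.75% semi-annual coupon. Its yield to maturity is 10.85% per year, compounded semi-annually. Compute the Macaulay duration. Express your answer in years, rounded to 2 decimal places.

4.18 years

Periodic yield y = 0.05425. Discount each cash flow and weight by its period:
  t   CF        PV=CF/(1+0.05425)^t    t·PV
  1        38.75        36.7560        36.7560
  2        38.75        34.8646        69.7292
  3        38.75        33.0705        99.2115
  4        38.75        31.3688       125.4750
  5        38.75        29.7546       148.7728
  6        38.75        28.2234       169.3407
  7        38.75        26.7711       187.3978
  8        38.75        25.3935       203.1481
  9        38.75        24.0868       216.7813
  10    1,038.75       612.4561     6,124.5607
  Σ                    882.7454     7,381.1731
Price P = Σ PV = 882.7454.
Macaulay duration = Σ(t·PV) / P = 7,381.1731 / 882.7454 = 8.36161 half-year periods.
In years: 8.36161 / 2 = 4.18081 years.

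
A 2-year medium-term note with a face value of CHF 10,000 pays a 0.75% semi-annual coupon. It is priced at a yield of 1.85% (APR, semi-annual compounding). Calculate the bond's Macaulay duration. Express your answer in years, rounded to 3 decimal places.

Periodic yield y = 0.00925. Discount each cash flow and weight by its period:
  t   CF        PV=CF/(1+0.00925)^t    t·PV
  1        37.50        37.1563        37.1563
  2        37.50        36.8158        73.6315
  3        37.50        36.4783       109.4350
  4    10,037.50     9,674.5445    38,698.1779
  Σ                  9,784.9949    38,918.4008
Price P = Σ PV = 9,784.9949.
Macaulay duration = Σ(t·PV) / P = 38,918.4008 / 9,784.9949 = 3.97736 half-year periods.
In years: 3.97736 / 2 = 1.98868 years.

1.989 years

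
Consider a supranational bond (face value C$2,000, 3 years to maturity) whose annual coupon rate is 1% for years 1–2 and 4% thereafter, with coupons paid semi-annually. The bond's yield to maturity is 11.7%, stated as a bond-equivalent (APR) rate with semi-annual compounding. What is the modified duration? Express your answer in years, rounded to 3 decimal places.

Periodic yield y = 0.0585. First find Macaulay duration:
  t   CF        PV=CF/(1+0.0585)^t    t·PV
  1        10.00         9.4473         9.4473
  2        10.00         8.9252        17.8504
  3        10.00         8.4319        25.2958
  4        10.00         7.9659        31.8637
  5        40.00        30.1027       150.5136
  6     2,040.00     1,450.3907     8,702.3439
  Σ                  1,515.2638     8,937.3148
P = 1,515.2638; Macaulay duration = 8,937.3148 / 1,515.2638 = 5.89819 half-year periods = 2.94910 years.
Modified duration = D_Mac / (1 + y) = 2.94910 / 1.0585 = 2.78611 years.

2.786 years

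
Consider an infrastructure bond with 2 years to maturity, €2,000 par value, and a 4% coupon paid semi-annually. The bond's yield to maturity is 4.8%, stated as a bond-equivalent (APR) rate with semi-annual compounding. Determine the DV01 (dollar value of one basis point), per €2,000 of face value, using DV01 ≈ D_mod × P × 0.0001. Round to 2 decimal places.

Periodic yield y = 0.024.
  t   CF        PV=CF/(1+0.024)^t    t·PV
  1        40.00        39.0625        39.0625
  2        40.00        38.1470        76.2939
  3        40.00        37.2529       111.7587
  4     2,040.00     1,855.3692     7,421.4768
  Σ                  1,969.8316     7,648.5919
P = 1,969.8316; D_Mac = 3.88287 half-year periods = 1.94143 yrs; D_mod = 1.89593 yrs.
DV01 ≈ 1.89593 × 1,969.8316 × 0.0001 = 0.373466.

€0.37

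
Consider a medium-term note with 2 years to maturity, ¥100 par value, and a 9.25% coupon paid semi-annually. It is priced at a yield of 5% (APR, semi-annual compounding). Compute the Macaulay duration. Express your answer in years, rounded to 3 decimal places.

1.877 years

Periodic yield y = 0.025. Discount each cash flow and weight by its period:
  t   CF        PV=CF/(1+0.025)^t    t·PV
  1        4.625         4.5122         4.5122
  2        4.625         4.4021         8.8043
  3        4.625         4.2948        12.8843
  4      104.625        94.7851       379.1403
  Σ                    107.9942       405.3411
Price P = Σ PV = 107.9942.
Macaulay duration = Σ(t·PV) / P = 405.3411 / 107.9942 = 3.75336 half-year periods.
In years: 3.75336 / 2 = 1.87668 years.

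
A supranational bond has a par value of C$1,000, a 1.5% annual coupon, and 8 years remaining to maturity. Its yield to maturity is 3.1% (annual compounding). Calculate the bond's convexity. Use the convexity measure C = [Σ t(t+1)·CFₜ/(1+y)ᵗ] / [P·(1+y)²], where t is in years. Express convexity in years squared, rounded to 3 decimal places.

62.894

With y = 0.031:
  t   CF        PV=CF/(1+0.031)^t    t·PV        t(t+1)·PV
  1        15.00        14.5490        14.5490          29.0980
  2        15.00        14.1115        28.2230          84.6691
  3        15.00        13.6872        41.0617         164.2466
  4        15.00        13.2757        53.1027         265.5135
  5        15.00        12.8765        64.3825         386.2951
  6        15.00        12.4893        74.9360         524.5520
  7        15.00        12.1138        84.7966         678.3731
  8     1,015.00       795.0542     6,360.4334      57,243.9003
  Σ                    888.1572     6,721.4849      59,376.6477
P = 888.1572.
Convexity = Σ t(t+1)·PV / [P·(1+y)²] = 59,376.6477 / (888.1572 × 1.062961) = 62.89390.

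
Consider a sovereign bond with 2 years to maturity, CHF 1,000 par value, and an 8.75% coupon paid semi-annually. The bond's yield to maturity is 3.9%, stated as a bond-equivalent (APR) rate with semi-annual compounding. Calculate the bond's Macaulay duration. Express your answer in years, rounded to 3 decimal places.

Periodic yield y = 0.0195. Discount each cash flow and weight by its period:
  t   CF        PV=CF/(1+0.0195)^t    t·PV
  1        43.75        42.9132        42.9132
  2        43.75        42.0924        84.1848
  3        43.75        41.2873       123.8619
  4     1,043.75       966.1567     3,864.6268
  Σ                  1,092.4496     4,115.5866
Price P = Σ PV = 1,092.4496.
Macaulay duration = Σ(t·PV) / P = 4,115.5866 / 1,092.4496 = 3.76730 half-year periods.
In years: 3.76730 / 2 = 1.88365 years.

1.884 years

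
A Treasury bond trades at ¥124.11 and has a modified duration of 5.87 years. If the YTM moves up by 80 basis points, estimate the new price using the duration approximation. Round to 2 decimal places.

¥118.28

Duration approximation: ΔP/P ≈ -D_mod · Δy = -5.87 × (+0.008) = -0.046960.
New price ≈ 124.11 × (1 - 0.046960) = 118.2817944.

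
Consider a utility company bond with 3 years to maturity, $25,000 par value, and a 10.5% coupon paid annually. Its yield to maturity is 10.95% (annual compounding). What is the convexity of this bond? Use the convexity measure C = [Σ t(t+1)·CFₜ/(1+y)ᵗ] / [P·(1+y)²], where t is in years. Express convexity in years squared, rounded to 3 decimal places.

With y = 0.1095:
  t   CF        PV=CF/(1+0.1095)^t    t·PV        t(t+1)·PV
  1     2,625.00     2,365.9306     2,365.9306       4,731.8612
  2     2,625.00     2,132.4296     4,264.8591      12,794.5774
  3    27,625.00    20,226.4827    60,679.4480     242,717.7922
  Σ                 24,724.8428    67,310.2378     260,244.2308
P = 24,724.8428.
Convexity = Σ t(t+1)·PV / [P·(1+y)²] = 260,244.2308 / (24,724.8428 × 1.230990) = 8.55053.

8.551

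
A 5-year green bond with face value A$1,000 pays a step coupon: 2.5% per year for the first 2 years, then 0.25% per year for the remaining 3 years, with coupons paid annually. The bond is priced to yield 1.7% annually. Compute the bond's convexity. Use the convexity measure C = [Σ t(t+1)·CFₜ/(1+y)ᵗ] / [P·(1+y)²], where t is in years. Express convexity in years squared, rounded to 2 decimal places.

27.68

With y = 0.017:
  t   CF        PV=CF/(1+0.017)^t    t·PV        t(t+1)·PV
  1        25.00        24.5821        24.5821          49.1642
  2        25.00        24.1712        48.3424         145.0272
  3         2.50         2.3767         7.1301          28.5206
  4         2.50         2.3370         9.3479          46.7397
  5     1,002.50       921.4666     4,607.3332      27,643.9992
  Σ                    974.9336     4,696.7358      27,913.4509
P = 974.9336.
Convexity = Σ t(t+1)·PV / [P·(1+y)²] = 27,913.4509 / (974.9336 × 1.034289) = 27.68194.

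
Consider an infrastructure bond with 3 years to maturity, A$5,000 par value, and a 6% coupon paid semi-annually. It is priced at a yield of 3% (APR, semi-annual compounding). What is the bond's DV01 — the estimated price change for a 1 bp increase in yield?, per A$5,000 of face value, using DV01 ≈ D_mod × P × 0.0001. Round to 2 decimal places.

A$1.50

Periodic yield y = 0.015.
  t   CF        PV=CF/(1+0.015)^t    t·PV
  1       150.00       147.7833       147.7833
  2       150.00       145.5993       291.1985
  3       150.00       143.4475       430.3426
  4       150.00       141.3276       565.3105
  5       150.00       139.2390       696.1952
  6     5,150.00     4,709.8923    28,259.3537
  Σ                  5,427.2890    30,390.1840
P = 5,427.2890; D_Mac = 5.59951 half-year periods = 2.79976 yrs; D_mod = 2.75838 yrs.
DV01 ≈ 2.75838 × 5,427.2890 × 0.0001 = 1.497053.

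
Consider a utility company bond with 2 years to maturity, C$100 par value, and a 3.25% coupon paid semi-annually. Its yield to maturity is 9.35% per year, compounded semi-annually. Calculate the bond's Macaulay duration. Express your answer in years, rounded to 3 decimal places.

Periodic yield y = 0.04675. Discount each cash flow and weight by its period:
  t   CF        PV=CF/(1+0.04675)^t    t·PV
  1        1.625         1.5524         1.5524
  2        1.625         1.4831         2.9662
  3        1.625         1.4169         4.2506
  4      101.625        84.6503       338.6013
  Σ                     89.1027       347.3705
Price P = Σ PV = 89.1027.
Macaulay duration = Σ(t·PV) / P = 347.3705 / 89.1027 = 3.89854 half-year periods.
In years: 3.89854 / 2 = 1.94927 years.

1.949 years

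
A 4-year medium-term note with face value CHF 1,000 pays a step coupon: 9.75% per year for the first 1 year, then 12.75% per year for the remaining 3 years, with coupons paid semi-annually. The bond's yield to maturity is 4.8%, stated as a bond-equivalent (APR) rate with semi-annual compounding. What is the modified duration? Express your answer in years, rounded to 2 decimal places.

Periodic yield y = 0.024. First find Macaulay duration:
  t   CF        PV=CF/(1+0.024)^t    t·PV
  1        48.75        47.6074        47.6074
  2        48.75        46.4916        92.9832
  3        63.75        59.3718       178.1154
  4        63.75        57.9803       231.9211
  5        63.75        56.6214       283.1069
  6        63.75        55.2943       331.7659
  7        63.75        53.9984       377.9885
  8     1,063.75       879.9134     7,039.3070
  Σ                  1,257.2786     8,582.7955
P = 1,257.2786; Macaulay duration = 8,582.7955 / 1,257.2786 = 6.82649 half-year periods = 3.41324 years.
Modified duration = D_Mac / (1 + y) = 3.41324 / 1.024 = 3.33325 years.

3.33 years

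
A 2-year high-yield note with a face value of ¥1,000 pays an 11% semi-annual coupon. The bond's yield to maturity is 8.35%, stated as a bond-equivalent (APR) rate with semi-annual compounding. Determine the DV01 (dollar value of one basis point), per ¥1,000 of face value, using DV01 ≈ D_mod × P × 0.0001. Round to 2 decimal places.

Periodic yield y = 0.04175.
  t   CF        PV=CF/(1+0.04175)^t    t·PV
  1        55.00        52.7958        52.7958
  2        55.00        50.6799       101.3598
  3        55.00        48.6488       145.9464
  4     1,055.00       895.7739     3,583.0958
  Σ                  1,047.8984     3,883.1977
P = 1,047.8984; D_Mac = 3.70570 half-year periods = 1.85285 yrs; D_mod = 1.77859 yrs.
DV01 ≈ 1.77859 × 1,047.8984 × 0.0001 = 0.186379.

¥0.19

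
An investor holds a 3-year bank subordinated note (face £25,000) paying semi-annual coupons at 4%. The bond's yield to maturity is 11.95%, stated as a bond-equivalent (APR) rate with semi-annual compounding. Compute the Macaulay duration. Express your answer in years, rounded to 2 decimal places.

2.84 years

Periodic yield y = 0.05975. Discount each cash flow and weight by its period:
  t   CF        PV=CF/(1+0.05975)^t    t·PV
  1       500.00       471.8094       471.8094
  2       500.00       445.2082       890.4164
  3       500.00       420.1068     1,260.3205
  4       500.00       396.4207     1,585.6827
  5       500.00       374.0700     1,870.3500
  6    25,500.00    18,001.9532   108,011.7194
  Σ                 20,109.5683   114,090.2983
Price P = Σ PV = 20,109.5683.
Macaulay duration = Σ(t·PV) / P = 114,090.2983 / 20,109.5683 = 5.67343 half-year periods.
In years: 5.67343 / 2 = 2.83672 years.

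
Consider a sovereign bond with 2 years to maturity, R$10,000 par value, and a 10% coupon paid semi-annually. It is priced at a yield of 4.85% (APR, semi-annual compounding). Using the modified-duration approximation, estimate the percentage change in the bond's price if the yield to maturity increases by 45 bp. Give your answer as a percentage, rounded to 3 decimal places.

-0.821%

Periodic yield y = 0.02425. Modified duration first:
  t   CF        PV=CF/(1+0.02425)^t    t·PV
  1       500.00       488.1621       488.1621
  2       500.00       476.6044       953.2088
  3       500.00       465.3204     1,395.9612
  4    10,500.00     9,540.3742    38,161.4967
  Σ                 10,970.4611    40,998.8288
P = 10,970.4611; D_Mac = 3.73720 half-year periods = 1.86860 yrs; D_mod = 1.86860/(1+0.02425) = 1.82436 yrs.
ΔP/P ≈ -D_mod · Δy = -1.82436 × (+0.0045) = -0.008210 = -0.8210%.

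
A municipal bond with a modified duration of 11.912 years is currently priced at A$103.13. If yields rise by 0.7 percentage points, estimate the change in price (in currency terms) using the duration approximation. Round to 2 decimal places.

Duration approximation: ΔP/P ≈ -D_mod · Δy = -11.912 × (+0.007) = -0.083384.
ΔP ≈ 103.13 × (-0.083384) = -8.59939192.

-A$8.60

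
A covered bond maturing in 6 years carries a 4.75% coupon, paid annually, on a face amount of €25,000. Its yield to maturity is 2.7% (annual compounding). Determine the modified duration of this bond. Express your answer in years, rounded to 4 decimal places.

Periodic yield y = 0.027. First find Macaulay duration:
  t   CF        PV=CF/(1+0.027)^t    t·PV
  1     1,187.50     1,156.2804     1,156.2804
  2     1,187.50     1,125.8816     2,251.7632
  3     1,187.50     1,096.2820     3,288.8460
  4     1,187.50     1,067.4606     4,269.8423
  5     1,187.50     1,039.3969     5,196.9843
  6    26,187.50    22,318.8277   133,912.9660
  Σ                 27,804.1292   150,076.6823
P = 27,804.1292; Macaulay duration = 150,076.6823 / 27,804.1292 = 5.39764 years.
Modified duration = D_Mac / (1 + y) = 5.39764 / 1.027 = 5.25574 years.

5.2557 years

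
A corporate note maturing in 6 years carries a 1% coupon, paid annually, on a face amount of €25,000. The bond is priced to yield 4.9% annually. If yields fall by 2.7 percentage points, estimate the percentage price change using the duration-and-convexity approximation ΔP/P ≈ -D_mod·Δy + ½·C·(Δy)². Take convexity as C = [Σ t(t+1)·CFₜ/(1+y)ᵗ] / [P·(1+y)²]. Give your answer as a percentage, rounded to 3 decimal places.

+16.351%

With y = 0.049:
  t   CF        PV=CF/(1+0.049)^t    t·PV        t(t+1)·PV
  1       250.00       238.3222       238.3222         476.6444
  2       250.00       227.1899       454.3798       1,363.1394
  3       250.00       216.5776       649.7328       2,598.9312
  4       250.00       206.4610       825.8441       4,129.2203
  5       250.00       196.8170       984.0849       5,904.5095
  6    25,250.00    18,949.9668   113,699.8008     795,898.6054
  Σ                 20,035.3345   116,852.1646     810,371.0502
P = 20,035.3345; D_Mac = 5.83230 yrs; D_mod = 5.55987 yrs; C = 36.75669.
Duration effect: -5.55987 × (-0.027) = +0.150117
Convexity effect: 0.5 × 36.75669 × (-0.027)² = +0.0133978
ΔP/P ≈ +0.150117 + 0.0133978 = +0.163514 = +16.3514%.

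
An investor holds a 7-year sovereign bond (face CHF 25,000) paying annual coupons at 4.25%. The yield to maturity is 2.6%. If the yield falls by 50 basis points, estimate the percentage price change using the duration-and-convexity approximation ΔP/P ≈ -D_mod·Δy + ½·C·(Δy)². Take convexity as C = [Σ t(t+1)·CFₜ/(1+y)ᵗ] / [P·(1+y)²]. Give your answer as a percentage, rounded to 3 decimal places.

With y = 0.026:
  t   CF        PV=CF/(1+0.026)^t    t·PV        t(t+1)·PV
  1     1,062.50     1,035.5750     1,035.5750       2,071.1501
  2     1,062.50     1,009.3324     2,018.6648       6,055.9944
  3     1,062.50       983.7548     2,951.2643      11,805.0574
  4     1,062.50       958.8253     3,835.3013      19,176.5065
  5     1,062.50       934.5276     4,672.6380      28,035.8282
  6     1,062.50       910.8456     5,465.0737      38,255.5160
  7    26,062.50    21,776.3229   152,434.2600   1,219,474.0803
  Σ                 27,609.1836   172,412.7773   1,324,874.1329
P = 27,609.1836; D_Mac = 6.24476 yrs; D_mod = 6.08651 yrs; C = 45.58546.
Duration effect: -6.08651 × (-0.005) = +0.030433
Convexity effect: 0.5 × 45.58546 × (-0.005)² = +0.0005698
ΔP/P ≈ +0.030433 + 0.0005698 = +0.031002 = +3.1002%.

+3.100%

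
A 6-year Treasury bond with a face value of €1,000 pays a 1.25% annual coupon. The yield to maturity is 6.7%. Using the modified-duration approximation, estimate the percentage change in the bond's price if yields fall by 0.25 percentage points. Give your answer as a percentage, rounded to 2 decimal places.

+1.35%

Periodic yield y = 0.067. Modified duration first:
  t   CF        PV=CF/(1+0.067)^t    t·PV
  1        12.50        11.7151        11.7151
  2        12.50        10.9795        21.9589
  3        12.50        10.2900        30.8701
  4        12.50         9.6439        38.5756
  5        12.50         9.0383        45.1916
  6     1,012.50       686.1333     4,116.8000
  Σ                    737.8001     4,265.1113
P = 737.8001; D_Mac = 5.78085 yrs; D_mod = 5.78085/(1+0.067) = 5.41785 yrs.
ΔP/P ≈ -D_mod · Δy = -5.41785 × (-0.0025) = +0.013545 = +1.3545%.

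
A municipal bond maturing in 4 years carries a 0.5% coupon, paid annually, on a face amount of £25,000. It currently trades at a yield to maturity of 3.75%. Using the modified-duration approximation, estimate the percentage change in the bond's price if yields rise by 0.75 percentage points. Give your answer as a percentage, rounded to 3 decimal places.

Periodic yield y = 0.0375. Modified duration first:
  t   CF        PV=CF/(1+0.0375)^t    t·PV
  1       125.00       120.4819       120.4819
  2       125.00       116.1272       232.2543
  3       125.00       111.9298       335.7894
  4    25,125.00    21,684.7115    86,738.8461
  Σ                 22,033.2504    87,427.3717
P = 22,033.2504; D_Mac = 3.96797 yrs; D_mod = 3.96797/(1+0.0375) = 3.82455 yrs.
ΔP/P ≈ -D_mod · Δy = -3.82455 × (+0.0075) = -0.028684 = -2.8684%.

-2.868%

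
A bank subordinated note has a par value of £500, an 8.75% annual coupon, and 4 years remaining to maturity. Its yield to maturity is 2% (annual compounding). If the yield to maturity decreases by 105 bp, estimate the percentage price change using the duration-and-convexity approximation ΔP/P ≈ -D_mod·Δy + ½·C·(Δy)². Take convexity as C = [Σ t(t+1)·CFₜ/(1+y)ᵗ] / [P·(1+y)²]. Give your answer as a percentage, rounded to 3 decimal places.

With y = 0.02:
  t   CF        PV=CF/(1+0.02)^t    t·PV        t(t+1)·PV
  1        43.75        42.8922        42.8922          85.7843
  2        43.75        42.0511        84.1023         252.3068
  3        43.75        41.2266       123.6798         494.7192
  4       543.75       502.3410     2,009.3638      10,046.8190
  Σ                    628.5108     2,260.0380      10,879.6294
P = 628.5108; D_Mac = 3.59586 yrs; D_mod = 3.52535 yrs; C = 16.63799.
Duration effect: -3.52535 × (-0.0105) = +0.037016
Convexity effect: 0.5 × 16.63799 × (-0.0105)² = +0.0009172
ΔP/P ≈ +0.037016 + 0.0009172 = +0.037933 = +3.7933%.

+3.793%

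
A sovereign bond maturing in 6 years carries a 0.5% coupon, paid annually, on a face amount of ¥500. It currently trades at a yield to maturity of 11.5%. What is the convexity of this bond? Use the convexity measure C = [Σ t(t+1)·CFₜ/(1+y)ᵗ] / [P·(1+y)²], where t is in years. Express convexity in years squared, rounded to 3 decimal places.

32.983

With y = 0.115:
  t   CF        PV=CF/(1+0.115)^t    t·PV        t(t+1)·PV
  1         2.50         2.2422         2.2422           4.4843
  2         2.50         2.0109         4.0218          12.0654
  3         2.50         1.8035         5.4105          21.6420
  4         2.50         1.6175         6.4699          32.3497
  5         2.50         1.4507         7.2533          43.5198
  6       502.50       261.5091     1,569.0548      10,983.3836
  Σ                    270.6338     1,594.4525      11,097.4448
P = 270.6338.
Convexity = Σ t(t+1)·PV / [P·(1+y)²] = 11,097.4448 / (270.6338 × 1.243225) = 32.98308.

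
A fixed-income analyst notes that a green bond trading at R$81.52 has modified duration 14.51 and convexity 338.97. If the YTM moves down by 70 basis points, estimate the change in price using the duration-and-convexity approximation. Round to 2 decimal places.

+R$8.96

Duration effect: -D_mod·Δy = -14.51 × (-0.007) = +0.101570
Convexity effect: ½·C·(Δy)² = 0.5 × 338.97 × (-0.007)² = +0.008304765
ΔP/P ≈ +0.101570 + 0.008304765 = +0.109874765
ΔP ≈ 81.52 × (+0.109874765) = +8.9569908428.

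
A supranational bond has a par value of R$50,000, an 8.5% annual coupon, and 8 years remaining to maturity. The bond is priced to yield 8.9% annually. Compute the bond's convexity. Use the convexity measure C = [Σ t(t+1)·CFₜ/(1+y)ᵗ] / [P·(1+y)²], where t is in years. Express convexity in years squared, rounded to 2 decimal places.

41.83

With y = 0.089:
  t   CF        PV=CF/(1+0.089)^t    t·PV        t(t+1)·PV
  1     4,250.00     3,902.6630     3,902.6630       7,805.3260
  2     4,250.00     3,583.7126     7,167.4251      21,502.2754
  3     4,250.00     3,290.8288     9,872.4864      39,489.9457
  4     4,250.00     3,021.8814    12,087.5255      60,437.6274
  5     4,250.00     2,774.9140    13,874.5701      83,247.4206
  6     4,250.00     2,548.1304    15,288.7825     107,021.4774
  7     4,250.00     2,339.8810    16,379.1670     131,033.3362
  8    54,250.00    27,426.8988   219,415.1906   1,974,736.7155
  Σ                 48,888.9100   297,987.8103   2,425,274.1243
P = 48,888.9100.
Convexity = Σ t(t+1)·PV / [P·(1+y)²] = 2,425,274.1243 / (48,888.9100 × 1.185921) = 41.83066.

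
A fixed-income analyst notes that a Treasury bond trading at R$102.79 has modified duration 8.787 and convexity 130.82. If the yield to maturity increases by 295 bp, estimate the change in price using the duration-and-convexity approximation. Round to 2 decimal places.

Duration effect: -D_mod·Δy = -8.787 × (+0.0295) = -0.2592165
Convexity effect: ½·C·(Δy)² = 0.5 × 130.82 × (0.0295)² = +0.0569230525
ΔP/P ≈ -0.2592165 + 0.0569230525 = -0.2022934475
ΔP ≈ 102.79 × (-0.2022934475) = -20.793743468525.

-R$20.79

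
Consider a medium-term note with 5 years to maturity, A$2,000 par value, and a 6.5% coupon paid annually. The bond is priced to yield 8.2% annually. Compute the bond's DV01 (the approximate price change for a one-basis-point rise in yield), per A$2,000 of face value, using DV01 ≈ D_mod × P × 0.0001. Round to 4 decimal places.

A$0.7589

Periodic yield y = 0.082.
  t   CF        PV=CF/(1+0.082)^t    t·PV
  1       130.00       120.1479       120.1479
  2       130.00       111.0424       222.0848
  3       130.00       102.6270       307.8810
  4       130.00        94.8493       379.3974
  5     2,130.00     1,436.2938     7,181.4692
  Σ                  1,864.9604     8,210.9802
P = 1,864.9604; D_Mac = 4.40276 yrs; D_mod = 4.06910 yrs.
DV01 ≈ 4.06910 × 1,864.9604 × 0.0001 = 0.758871.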